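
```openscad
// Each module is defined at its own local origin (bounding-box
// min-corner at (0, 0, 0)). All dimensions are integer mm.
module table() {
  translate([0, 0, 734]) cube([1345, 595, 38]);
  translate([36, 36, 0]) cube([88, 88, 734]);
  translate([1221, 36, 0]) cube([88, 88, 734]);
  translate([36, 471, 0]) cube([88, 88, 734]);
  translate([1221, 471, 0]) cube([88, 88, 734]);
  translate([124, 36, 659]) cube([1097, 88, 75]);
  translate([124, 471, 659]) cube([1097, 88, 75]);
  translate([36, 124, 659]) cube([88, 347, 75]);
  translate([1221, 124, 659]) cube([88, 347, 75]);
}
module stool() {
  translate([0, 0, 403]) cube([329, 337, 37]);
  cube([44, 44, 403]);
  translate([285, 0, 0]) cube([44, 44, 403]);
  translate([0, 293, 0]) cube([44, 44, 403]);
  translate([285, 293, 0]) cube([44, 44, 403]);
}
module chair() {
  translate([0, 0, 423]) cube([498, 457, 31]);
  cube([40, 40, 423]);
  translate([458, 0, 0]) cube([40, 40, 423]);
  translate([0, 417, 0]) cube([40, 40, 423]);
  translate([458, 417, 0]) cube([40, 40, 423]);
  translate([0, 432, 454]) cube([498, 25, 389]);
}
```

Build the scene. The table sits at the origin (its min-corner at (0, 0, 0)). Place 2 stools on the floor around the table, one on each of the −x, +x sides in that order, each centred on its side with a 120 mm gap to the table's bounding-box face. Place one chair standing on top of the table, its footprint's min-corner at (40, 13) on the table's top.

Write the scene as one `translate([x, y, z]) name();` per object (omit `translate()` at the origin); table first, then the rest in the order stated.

table();
translate([-449, 129, 0]) stool();
translate([1465, 129, 0]) stool();
translate([40, 13, 772]) chair();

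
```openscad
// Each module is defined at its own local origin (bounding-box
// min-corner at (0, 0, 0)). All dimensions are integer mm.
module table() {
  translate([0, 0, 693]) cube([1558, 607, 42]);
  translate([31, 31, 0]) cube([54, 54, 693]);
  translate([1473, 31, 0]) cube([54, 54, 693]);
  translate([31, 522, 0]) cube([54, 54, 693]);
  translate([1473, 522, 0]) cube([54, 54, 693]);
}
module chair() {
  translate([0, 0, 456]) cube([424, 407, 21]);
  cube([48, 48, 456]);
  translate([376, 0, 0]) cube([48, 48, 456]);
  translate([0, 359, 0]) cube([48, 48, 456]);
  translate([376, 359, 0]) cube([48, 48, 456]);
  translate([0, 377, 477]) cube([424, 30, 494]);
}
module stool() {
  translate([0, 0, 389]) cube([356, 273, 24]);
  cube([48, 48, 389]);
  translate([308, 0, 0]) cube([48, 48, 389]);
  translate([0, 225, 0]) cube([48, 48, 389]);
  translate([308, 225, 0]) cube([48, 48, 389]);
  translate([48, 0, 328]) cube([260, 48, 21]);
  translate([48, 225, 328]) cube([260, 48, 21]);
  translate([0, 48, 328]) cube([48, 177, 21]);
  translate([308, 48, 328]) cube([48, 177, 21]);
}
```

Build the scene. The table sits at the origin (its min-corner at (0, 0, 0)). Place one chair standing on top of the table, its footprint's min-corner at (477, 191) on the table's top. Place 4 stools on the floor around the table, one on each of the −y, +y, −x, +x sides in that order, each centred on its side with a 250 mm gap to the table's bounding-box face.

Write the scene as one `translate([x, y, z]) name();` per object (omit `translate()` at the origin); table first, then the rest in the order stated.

table();
translate([477, 191, 735]) chair();
translate([601, -523, 0]) stool();
translate([601, 857, 0]) stool();
translate([-606, 167, 0]) stool();
translate([1808, 167, 0]) stool();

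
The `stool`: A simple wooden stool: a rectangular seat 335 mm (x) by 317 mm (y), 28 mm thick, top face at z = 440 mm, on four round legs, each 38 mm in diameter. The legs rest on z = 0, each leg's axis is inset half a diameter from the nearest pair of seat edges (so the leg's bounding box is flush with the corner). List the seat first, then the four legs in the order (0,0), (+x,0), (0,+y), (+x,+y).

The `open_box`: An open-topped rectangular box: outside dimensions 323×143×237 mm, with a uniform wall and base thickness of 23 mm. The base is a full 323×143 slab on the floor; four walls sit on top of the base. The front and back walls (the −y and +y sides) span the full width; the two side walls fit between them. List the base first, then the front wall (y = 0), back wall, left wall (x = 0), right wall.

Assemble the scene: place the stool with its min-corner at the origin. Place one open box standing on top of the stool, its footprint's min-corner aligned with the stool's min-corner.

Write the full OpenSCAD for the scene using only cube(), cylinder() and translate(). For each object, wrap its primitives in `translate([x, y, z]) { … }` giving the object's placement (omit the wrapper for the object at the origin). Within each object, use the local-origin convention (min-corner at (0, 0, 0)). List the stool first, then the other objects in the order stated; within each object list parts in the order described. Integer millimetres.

translate([0, 0, 412]) cube([335, 317, 28]);
translate([19, 19, 0]) cylinder(h = 412, r = 19);
translate([316, 19, 0]) cylinder(h = 412, r = 19);
translate([19, 298, 0]) cylinder(h = 412, r = 19);
translate([316, 298, 0]) cylinder(h = 412, r = 19);
translate([0, 0, 440]) {
  cube([323, 143, 23]);
  translate([0, 0, 23]) cube([323, 23, 214]);
  translate([0, 120, 23]) cube([323, 23, 214]);
  translate([0, 23, 23]) cube([23, 97, 214]);
  translate([300, 23, 23]) cube([23, 97, 214]);
}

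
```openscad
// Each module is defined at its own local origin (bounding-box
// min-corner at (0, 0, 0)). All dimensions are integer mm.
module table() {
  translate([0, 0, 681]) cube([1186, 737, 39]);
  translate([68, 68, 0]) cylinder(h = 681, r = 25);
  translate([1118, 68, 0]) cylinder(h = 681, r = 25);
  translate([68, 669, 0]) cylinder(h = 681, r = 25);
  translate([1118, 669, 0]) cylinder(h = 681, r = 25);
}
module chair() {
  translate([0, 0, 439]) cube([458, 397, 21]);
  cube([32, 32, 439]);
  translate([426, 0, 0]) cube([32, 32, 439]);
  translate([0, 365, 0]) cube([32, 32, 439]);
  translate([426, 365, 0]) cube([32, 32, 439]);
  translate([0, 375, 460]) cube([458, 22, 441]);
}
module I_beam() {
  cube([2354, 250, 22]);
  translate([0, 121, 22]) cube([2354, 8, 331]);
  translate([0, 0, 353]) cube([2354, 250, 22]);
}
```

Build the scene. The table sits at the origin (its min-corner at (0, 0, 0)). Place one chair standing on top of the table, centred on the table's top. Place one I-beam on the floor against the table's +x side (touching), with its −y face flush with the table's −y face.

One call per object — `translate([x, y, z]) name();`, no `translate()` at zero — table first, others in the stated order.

table();
translate([364, 170, 720]) chair();
translate([1186, 0, 0]) I_beam();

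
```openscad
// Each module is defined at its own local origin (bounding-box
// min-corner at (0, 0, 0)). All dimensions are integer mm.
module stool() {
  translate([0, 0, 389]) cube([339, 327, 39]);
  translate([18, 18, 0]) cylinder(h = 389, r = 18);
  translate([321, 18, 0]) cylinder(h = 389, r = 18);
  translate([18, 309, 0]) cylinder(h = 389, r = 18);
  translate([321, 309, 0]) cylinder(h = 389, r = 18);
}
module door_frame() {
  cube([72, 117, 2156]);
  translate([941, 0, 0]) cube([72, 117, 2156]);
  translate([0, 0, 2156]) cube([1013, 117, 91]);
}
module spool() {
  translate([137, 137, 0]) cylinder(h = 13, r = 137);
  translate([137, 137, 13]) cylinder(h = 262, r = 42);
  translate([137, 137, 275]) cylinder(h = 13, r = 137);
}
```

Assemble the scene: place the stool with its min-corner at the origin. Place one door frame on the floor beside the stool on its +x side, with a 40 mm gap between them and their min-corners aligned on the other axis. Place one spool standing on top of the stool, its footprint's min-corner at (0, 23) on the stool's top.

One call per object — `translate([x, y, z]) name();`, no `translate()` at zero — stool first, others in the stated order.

stool();
translate([379, 0, 0]) door_frame();
translate([0, 23, 428]) spool();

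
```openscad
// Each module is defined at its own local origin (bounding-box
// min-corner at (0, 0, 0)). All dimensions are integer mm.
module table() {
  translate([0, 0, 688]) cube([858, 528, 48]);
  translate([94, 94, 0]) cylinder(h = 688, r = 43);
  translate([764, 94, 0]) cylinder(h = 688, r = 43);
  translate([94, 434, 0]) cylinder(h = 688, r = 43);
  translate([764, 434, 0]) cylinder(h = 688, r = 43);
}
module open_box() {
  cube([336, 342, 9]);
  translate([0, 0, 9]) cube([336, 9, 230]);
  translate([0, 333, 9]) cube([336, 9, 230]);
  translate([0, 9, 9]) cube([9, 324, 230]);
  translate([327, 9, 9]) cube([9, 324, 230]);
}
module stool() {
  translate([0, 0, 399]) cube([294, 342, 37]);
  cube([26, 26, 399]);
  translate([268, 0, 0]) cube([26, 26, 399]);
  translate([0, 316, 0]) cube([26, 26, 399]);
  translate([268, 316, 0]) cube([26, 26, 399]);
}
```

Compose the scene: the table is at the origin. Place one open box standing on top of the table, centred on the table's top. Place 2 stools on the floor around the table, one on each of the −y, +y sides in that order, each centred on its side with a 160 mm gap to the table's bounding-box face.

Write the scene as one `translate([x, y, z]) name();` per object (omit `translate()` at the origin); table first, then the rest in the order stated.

table();
translate([261, 93, 736]) open_box();
translate([282, -502, 0]) stool();
translate([282, 688, 0]) stool();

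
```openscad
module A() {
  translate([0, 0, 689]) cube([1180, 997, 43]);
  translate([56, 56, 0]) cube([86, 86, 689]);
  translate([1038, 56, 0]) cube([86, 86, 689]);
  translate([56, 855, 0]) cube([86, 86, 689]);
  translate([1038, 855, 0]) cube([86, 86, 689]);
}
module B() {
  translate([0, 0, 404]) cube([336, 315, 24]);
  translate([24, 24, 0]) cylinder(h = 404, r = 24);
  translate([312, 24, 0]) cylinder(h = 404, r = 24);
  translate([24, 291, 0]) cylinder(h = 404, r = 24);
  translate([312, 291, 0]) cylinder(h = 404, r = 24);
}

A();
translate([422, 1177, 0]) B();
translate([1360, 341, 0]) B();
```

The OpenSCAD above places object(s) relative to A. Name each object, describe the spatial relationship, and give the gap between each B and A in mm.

Each stool's nearest face is 180 mm from the table's bounding box.

A is a table. B is a stool. Two stools sit around the table at the +y, +x sides. The gap between each stool and the table is 180 mm.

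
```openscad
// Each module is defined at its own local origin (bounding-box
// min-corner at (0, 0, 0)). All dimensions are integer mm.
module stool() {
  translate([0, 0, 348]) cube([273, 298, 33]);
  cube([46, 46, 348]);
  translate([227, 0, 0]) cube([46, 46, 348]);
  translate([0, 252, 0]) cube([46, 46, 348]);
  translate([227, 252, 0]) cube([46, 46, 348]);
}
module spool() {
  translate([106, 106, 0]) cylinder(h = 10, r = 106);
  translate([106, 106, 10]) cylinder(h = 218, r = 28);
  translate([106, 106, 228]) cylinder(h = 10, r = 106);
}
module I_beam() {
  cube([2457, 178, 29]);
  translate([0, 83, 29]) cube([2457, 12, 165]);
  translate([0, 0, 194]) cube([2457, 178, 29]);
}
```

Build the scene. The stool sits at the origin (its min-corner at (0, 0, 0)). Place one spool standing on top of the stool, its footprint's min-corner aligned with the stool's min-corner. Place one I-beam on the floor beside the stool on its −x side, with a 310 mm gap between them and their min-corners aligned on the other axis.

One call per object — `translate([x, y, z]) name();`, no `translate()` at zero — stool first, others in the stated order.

stool();
translate([0, 0, 381]) spool();
translate([-2767, 0, 0]) I_beam();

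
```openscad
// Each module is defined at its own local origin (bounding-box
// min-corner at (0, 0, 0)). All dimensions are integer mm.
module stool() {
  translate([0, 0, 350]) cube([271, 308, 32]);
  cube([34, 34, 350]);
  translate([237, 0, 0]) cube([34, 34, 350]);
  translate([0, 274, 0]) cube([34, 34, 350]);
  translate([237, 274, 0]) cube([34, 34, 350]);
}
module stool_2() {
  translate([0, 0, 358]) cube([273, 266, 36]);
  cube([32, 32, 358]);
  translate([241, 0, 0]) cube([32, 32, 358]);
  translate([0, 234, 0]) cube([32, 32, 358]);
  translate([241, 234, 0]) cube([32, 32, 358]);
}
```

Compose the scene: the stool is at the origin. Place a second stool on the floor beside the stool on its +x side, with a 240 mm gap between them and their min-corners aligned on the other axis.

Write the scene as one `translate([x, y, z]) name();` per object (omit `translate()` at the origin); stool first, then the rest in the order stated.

stool();
translate([511, 0, 0]) stool_2();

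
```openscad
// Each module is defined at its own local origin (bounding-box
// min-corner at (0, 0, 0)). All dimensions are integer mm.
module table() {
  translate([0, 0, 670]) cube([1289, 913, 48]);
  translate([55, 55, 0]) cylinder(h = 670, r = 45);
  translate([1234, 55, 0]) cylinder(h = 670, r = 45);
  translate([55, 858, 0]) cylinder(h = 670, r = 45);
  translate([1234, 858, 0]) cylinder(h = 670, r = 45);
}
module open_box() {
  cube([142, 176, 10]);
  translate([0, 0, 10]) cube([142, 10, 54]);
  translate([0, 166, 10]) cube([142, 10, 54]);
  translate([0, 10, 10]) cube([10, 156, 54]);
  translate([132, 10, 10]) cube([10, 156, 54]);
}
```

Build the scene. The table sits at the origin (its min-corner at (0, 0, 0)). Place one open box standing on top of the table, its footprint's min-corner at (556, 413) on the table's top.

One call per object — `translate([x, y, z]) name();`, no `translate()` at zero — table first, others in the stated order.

table();
translate([556, 413, 718]) open_box();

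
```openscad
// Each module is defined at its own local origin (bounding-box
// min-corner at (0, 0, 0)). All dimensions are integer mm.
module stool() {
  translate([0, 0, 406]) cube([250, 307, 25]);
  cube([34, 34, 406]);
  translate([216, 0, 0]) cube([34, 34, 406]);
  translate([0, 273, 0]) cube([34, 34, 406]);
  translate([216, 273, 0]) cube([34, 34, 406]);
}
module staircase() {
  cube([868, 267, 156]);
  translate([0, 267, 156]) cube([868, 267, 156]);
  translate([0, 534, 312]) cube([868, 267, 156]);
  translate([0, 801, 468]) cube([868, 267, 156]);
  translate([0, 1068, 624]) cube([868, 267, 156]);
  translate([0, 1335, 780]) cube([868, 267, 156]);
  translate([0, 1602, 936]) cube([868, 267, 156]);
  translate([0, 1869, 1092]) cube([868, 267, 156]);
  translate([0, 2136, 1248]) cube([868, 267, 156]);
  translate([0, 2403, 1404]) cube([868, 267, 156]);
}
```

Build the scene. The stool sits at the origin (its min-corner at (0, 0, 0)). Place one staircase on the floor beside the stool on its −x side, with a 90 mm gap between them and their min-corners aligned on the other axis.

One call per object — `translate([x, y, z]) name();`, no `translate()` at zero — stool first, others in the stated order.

stool();
translate([-958, 0, 0]) staircase();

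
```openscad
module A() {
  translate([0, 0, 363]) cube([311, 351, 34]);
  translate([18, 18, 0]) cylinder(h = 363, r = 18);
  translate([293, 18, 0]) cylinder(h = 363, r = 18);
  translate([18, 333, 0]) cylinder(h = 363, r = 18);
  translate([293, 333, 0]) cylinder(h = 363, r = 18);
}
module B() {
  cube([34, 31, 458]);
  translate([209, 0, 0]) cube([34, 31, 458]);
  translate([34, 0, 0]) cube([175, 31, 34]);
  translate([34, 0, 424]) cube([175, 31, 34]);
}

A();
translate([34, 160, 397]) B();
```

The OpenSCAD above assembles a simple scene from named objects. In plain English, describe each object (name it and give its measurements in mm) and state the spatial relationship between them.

A is a simple wooden stool: a rectangular seat 311 mm (x) by 351 mm (y), 34 mm thick, top face at z = 397 mm, on four round legs, each 36 mm in diameter. The legs rest on z = 0, each leg's axis is inset half a diameter from the nearest pair of seat edges (so the leg's bounding box is flush with the corner).

B is a rectangular picture frame lying in the x–z plane (depth along y). The opening is 175 mm wide (x) by 390 mm tall (z), surrounded by a border 34 mm wide on all four sides. The frame is 31 mm deep and is made of two full-height vertical stiles with two horizontal rails fitted between them.

The picture frame is on top of the stool, centred.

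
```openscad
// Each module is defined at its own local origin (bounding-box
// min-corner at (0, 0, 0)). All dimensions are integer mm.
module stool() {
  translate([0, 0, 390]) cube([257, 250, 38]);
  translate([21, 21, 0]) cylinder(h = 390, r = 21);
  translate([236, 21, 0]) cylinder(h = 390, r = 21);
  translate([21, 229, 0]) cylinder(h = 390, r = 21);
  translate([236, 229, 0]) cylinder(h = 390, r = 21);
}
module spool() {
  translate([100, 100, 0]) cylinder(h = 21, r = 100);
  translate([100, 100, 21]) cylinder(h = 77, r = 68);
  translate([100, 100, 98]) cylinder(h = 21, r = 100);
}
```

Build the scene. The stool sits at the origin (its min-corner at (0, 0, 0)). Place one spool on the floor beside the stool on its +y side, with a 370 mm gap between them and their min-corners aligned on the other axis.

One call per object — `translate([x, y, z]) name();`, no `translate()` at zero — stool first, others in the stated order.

stool();
translate([0, 620, 0]) spool();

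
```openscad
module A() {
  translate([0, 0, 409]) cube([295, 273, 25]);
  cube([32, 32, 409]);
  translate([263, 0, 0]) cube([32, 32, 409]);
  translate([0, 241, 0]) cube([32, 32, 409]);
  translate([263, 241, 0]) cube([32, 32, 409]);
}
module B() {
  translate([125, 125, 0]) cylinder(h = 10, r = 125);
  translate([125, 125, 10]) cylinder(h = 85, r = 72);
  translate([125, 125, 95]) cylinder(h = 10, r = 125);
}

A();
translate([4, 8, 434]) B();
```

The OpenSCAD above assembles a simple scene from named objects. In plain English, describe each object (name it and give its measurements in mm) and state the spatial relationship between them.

A is a simple wooden stool: a rectangular seat 295 mm (x) by 273 mm (y), 25 mm thick, top face at z = 434 mm, on four square legs, each 32×32 mm in cross-section. The legs rest on z = 0, each flush with a corner of the seat.

B is a spool: two coaxial disc flanges of radius 125 mm and thickness 10 mm, joined by a core cylinder of radius 72 mm and height 85 mm. The lower flange rests on z = 0 and the three cylinders share a vertical axis.

The spool is on top of the stool.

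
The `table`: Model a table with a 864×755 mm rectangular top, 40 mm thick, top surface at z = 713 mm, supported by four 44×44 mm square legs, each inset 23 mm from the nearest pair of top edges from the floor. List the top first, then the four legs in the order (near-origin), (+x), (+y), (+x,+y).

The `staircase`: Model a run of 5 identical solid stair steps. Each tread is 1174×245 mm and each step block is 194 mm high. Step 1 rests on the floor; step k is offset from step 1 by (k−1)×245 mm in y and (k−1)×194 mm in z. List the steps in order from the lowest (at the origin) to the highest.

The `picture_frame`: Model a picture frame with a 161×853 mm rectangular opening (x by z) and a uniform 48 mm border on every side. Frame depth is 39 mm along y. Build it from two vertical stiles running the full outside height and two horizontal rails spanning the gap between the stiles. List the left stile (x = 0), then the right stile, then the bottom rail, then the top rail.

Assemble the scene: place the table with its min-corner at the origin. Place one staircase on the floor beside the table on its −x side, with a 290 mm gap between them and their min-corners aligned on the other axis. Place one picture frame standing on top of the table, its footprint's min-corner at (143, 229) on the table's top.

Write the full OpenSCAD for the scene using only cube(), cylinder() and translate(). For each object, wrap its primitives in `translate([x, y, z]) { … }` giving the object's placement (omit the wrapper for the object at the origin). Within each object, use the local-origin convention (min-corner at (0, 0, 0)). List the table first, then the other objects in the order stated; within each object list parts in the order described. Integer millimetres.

translate([0, 0, 673]) cube([864, 755, 40]);
translate([23, 23, 0]) cube([44, 44, 673]);
translate([797, 23, 0]) cube([44, 44, 673]);
translate([23, 688, 0]) cube([44, 44, 673]);
translate([797, 688, 0]) cube([44, 44, 673]);
translate([-1464, 0, 0]) {
  cube([1174, 245, 194]);
  translate([0, 245, 194]) cube([1174, 245, 194]);
  translate([0, 490, 388]) cube([1174, 245, 194]);
  translate([0, 735, 582]) cube([1174, 245, 194]);
  translate([0, 980, 776]) cube([1174, 245, 194]);
}
translate([143, 229, 713]) {
  cube([48, 39, 949]);
  translate([209, 0, 0]) cube([48, 39, 949]);
  translate([48, 0, 0]) cube([161, 39, 48]);
  translate([48, 0, 901]) cube([161, 39, 48]);
}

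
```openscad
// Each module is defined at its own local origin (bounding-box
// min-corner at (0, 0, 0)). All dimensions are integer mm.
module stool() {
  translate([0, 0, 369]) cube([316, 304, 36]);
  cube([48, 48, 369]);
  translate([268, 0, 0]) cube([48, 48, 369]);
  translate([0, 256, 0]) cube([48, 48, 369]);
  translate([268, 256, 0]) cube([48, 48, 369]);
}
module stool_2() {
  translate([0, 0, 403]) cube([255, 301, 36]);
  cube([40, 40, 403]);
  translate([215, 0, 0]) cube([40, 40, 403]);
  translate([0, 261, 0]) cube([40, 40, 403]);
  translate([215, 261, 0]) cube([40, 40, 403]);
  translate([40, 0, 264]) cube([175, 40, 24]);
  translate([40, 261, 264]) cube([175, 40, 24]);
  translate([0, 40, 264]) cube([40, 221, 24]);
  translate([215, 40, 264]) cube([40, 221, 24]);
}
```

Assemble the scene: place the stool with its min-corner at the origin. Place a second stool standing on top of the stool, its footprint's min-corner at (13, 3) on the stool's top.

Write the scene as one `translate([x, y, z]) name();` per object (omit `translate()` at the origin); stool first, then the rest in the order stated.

stool();
translate([13, 3, 405]) stool_2();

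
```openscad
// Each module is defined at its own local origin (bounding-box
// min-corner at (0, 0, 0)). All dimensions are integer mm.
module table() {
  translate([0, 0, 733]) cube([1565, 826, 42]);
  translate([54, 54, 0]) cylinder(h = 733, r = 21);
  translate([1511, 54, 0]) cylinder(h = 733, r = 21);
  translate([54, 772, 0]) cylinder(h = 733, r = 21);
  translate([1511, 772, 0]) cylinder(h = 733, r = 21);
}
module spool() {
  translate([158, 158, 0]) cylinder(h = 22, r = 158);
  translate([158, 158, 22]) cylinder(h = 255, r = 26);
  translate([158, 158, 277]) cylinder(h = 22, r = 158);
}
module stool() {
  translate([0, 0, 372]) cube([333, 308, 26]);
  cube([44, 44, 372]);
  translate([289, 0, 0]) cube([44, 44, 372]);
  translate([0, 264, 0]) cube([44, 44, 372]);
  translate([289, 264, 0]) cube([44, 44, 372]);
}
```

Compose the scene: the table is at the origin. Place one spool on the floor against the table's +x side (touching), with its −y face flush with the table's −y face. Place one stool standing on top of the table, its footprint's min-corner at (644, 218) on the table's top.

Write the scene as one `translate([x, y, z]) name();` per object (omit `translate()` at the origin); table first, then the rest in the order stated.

table();
translate([1565, 0, 0]) spool();
translate([644, 218, 775]) stool();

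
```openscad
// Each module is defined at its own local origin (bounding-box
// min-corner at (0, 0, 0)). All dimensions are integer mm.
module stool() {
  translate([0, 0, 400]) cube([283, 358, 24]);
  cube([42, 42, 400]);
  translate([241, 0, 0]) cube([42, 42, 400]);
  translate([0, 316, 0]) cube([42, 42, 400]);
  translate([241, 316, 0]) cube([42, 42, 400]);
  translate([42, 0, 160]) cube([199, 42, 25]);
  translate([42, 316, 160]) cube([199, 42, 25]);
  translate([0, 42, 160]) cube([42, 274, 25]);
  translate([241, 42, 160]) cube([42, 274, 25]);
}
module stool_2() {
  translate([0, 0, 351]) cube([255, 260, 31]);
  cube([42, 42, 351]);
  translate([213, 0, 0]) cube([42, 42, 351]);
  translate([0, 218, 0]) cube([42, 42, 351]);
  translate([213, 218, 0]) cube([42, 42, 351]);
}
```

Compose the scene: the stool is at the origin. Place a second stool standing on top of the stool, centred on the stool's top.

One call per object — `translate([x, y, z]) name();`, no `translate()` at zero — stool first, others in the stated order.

stool();
translate([14, 49, 424]) stool_2();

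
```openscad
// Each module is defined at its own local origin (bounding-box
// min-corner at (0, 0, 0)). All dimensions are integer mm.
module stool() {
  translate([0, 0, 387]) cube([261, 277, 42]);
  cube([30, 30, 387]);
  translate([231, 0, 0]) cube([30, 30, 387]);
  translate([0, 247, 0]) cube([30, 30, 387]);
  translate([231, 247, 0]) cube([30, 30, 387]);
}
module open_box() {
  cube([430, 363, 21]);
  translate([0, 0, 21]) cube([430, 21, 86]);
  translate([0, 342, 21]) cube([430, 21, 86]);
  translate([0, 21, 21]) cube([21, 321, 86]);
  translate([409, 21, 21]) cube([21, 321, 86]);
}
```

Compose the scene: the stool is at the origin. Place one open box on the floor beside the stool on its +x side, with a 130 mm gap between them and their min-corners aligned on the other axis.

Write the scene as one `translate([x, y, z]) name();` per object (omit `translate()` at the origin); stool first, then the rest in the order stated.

stool();
translate([391, 0, 0]) open_box();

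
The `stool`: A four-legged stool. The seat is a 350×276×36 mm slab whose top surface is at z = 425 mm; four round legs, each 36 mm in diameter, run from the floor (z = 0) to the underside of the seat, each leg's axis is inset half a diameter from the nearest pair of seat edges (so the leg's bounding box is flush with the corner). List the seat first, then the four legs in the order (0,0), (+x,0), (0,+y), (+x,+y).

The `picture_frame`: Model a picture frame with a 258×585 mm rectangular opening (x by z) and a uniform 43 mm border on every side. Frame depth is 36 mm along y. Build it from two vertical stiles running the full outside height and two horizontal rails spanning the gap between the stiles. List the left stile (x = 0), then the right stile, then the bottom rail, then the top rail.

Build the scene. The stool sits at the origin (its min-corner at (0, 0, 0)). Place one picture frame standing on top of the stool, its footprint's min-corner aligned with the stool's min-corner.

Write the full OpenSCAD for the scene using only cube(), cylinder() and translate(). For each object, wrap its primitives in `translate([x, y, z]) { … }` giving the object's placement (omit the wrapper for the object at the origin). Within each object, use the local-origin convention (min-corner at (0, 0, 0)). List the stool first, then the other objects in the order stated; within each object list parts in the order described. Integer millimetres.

translate([0, 0, 389]) cube([350, 276, 36]);
translate([18, 18, 0]) cylinder(h = 389, r = 18);
translate([332, 18, 0]) cylinder(h = 389, r = 18);
translate([18, 258, 0]) cylinder(h = 389, r = 18);
translate([332, 258, 0]) cylinder(h = 389, r = 18);
translate([0, 0, 425]) {
  cube([43, 36, 671]);
  translate([301, 0, 0]) cube([43, 36, 671]);
  translate([43, 0, 0]) cube([258, 36, 43]);
  translate([43, 0, 628]) cube([258, 36, 43]);
}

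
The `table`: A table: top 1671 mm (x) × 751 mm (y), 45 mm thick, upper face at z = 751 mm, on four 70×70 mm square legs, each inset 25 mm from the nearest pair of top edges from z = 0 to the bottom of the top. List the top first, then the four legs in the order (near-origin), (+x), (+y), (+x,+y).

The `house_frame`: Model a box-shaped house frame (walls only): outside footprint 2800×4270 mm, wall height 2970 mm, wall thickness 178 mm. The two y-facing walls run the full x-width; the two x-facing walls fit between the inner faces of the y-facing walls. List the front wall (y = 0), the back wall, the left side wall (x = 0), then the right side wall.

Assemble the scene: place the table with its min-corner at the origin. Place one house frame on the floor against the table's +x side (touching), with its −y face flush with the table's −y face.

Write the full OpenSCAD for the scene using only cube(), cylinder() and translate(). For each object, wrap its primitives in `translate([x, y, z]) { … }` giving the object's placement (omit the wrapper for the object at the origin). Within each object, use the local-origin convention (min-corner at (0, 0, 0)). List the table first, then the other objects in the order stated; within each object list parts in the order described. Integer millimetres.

translate([0, 0, 706]) cube([1671, 751, 45]);
translate([25, 25, 0]) cube([70, 70, 706]);
translate([1576, 25, 0]) cube([70, 70, 706]);
translate([25, 656, 0]) cube([70, 70, 706]);
translate([1576, 656, 0]) cube([70, 70, 706]);
translate([1671, 0, 0]) {
  cube([2800, 178, 2970]);
  translate([0, 4092, 0]) cube([2800, 178, 2970]);
  translate([0, 178, 0]) cube([178, 3914, 2970]);
  translate([2622, 178, 0]) cube([178, 3914, 2970]);
}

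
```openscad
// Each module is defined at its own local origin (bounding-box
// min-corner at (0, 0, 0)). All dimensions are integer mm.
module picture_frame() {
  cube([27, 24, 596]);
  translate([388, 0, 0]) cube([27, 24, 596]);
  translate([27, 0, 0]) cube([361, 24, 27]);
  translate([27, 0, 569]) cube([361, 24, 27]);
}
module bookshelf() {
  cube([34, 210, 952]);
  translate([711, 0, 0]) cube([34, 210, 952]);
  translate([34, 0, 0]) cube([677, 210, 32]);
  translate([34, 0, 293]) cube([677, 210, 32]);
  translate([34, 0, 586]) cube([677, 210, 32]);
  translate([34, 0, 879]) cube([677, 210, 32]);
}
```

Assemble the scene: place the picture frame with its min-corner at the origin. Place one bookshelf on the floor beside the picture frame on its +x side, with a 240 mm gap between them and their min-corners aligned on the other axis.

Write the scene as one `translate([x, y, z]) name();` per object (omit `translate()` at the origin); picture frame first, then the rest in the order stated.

picture_frame();
translate([655, 0, 0]) bookshelf();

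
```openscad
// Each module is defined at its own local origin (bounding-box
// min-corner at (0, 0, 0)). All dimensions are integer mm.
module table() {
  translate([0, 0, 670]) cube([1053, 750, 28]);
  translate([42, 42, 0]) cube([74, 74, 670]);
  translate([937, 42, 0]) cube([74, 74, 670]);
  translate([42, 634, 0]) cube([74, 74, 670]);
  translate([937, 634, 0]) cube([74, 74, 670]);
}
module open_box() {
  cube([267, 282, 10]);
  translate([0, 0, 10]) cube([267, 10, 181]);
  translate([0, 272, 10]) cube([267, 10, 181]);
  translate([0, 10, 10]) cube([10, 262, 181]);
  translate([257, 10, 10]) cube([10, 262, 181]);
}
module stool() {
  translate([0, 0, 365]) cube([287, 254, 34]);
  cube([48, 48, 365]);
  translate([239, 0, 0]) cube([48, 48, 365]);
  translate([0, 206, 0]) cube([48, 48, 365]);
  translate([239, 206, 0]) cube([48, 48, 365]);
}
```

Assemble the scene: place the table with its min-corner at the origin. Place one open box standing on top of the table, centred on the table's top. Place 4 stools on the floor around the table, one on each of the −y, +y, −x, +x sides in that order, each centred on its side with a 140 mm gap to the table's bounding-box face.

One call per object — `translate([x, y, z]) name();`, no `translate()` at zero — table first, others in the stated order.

table();
translate([393, 234, 698]) open_box();
translate([383, -394, 0]) stool();
translate([383, 890, 0]) stool();
translate([-427, 248, 0]) stool();
translate([1193, 248, 0]) stool();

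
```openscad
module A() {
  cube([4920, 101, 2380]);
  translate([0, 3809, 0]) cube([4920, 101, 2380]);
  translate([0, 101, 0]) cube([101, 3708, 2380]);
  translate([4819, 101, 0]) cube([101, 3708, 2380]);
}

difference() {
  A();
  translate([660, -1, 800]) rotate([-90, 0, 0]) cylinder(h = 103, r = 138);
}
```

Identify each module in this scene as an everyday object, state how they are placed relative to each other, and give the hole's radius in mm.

A is a house frame. The house frame has a circular hole through its front wall. The hole's radius is 138 mm.

The subtracted cylinder has r = 138 mm.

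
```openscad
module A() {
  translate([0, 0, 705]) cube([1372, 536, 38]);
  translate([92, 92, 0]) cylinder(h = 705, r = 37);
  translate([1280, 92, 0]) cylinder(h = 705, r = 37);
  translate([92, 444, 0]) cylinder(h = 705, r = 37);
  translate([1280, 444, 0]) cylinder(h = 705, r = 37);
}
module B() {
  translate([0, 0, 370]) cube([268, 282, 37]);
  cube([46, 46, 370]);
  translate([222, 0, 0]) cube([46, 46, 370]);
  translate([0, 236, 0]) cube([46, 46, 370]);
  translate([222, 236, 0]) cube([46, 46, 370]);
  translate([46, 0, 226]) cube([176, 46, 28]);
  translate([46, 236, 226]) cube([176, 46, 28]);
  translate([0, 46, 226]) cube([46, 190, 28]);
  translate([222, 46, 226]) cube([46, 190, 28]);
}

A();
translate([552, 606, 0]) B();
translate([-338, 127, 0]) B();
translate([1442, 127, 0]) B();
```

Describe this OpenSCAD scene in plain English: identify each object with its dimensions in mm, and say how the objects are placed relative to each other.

A is a table with a 1372×536 mm rectangular top, 38 mm thick, top surface at z = 743 mm, supported by four round legs of 74 mm diameter, each leg's bounding box inset 55 mm from the nearest pair of top edges, running from the floor.

B is a four-legged stool. The seat is a 268×282×37 mm slab whose top surface is at z = 407 mm; four square legs, each 46×46 mm in cross-section, run from the floor (z = 0) to the underside of the seat, each flush with a corner of the seat. Four stretchers, 46 mm wide and 28 mm tall, connect adjacent legs with their undersides at z = 226 mm, each running between the inner faces of the legs it joins and aligned with the legs' outer faces on the other axis.

Three stools sit around the table at the +y, −x, +x sides.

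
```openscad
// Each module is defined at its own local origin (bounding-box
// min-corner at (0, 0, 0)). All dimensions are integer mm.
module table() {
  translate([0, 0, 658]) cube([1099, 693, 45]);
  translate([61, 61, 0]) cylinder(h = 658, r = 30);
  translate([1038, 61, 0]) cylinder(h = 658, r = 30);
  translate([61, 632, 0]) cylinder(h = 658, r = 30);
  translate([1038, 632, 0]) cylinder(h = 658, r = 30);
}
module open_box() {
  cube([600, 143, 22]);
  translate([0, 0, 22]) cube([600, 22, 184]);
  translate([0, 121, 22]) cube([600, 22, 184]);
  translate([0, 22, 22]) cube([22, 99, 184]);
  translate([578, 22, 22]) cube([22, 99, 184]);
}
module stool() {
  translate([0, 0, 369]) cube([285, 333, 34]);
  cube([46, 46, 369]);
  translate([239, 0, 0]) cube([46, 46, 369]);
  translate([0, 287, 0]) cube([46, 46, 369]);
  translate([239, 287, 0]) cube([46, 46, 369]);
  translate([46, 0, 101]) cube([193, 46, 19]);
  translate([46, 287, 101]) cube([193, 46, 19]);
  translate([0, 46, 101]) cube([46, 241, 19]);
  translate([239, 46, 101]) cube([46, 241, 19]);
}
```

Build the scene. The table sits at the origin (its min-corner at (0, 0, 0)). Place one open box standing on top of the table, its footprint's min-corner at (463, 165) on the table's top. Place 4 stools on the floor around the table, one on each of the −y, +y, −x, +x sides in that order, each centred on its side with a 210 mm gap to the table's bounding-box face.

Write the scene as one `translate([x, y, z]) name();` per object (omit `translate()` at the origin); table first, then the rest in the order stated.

table();
translate([463, 165, 703]) open_box();
translate([407, -543, 0]) stool();
translate([407, 903, 0]) stool();
translate([-495, 180, 0]) stool();
translate([1309, 180, 0]) stool();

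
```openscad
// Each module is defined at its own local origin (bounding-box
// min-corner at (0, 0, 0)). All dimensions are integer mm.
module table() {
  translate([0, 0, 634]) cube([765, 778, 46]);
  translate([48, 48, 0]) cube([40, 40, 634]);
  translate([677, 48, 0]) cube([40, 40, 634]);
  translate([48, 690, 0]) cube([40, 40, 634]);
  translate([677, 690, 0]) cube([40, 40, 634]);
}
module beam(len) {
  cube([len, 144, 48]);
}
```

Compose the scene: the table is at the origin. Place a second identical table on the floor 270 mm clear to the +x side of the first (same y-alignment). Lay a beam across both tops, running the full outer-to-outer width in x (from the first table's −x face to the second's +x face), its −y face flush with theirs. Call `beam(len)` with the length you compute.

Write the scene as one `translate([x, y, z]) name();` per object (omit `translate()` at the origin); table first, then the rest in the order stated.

table();
translate([1035, 0, 0]) table();
translate([0, 0, 680]) beam(1800);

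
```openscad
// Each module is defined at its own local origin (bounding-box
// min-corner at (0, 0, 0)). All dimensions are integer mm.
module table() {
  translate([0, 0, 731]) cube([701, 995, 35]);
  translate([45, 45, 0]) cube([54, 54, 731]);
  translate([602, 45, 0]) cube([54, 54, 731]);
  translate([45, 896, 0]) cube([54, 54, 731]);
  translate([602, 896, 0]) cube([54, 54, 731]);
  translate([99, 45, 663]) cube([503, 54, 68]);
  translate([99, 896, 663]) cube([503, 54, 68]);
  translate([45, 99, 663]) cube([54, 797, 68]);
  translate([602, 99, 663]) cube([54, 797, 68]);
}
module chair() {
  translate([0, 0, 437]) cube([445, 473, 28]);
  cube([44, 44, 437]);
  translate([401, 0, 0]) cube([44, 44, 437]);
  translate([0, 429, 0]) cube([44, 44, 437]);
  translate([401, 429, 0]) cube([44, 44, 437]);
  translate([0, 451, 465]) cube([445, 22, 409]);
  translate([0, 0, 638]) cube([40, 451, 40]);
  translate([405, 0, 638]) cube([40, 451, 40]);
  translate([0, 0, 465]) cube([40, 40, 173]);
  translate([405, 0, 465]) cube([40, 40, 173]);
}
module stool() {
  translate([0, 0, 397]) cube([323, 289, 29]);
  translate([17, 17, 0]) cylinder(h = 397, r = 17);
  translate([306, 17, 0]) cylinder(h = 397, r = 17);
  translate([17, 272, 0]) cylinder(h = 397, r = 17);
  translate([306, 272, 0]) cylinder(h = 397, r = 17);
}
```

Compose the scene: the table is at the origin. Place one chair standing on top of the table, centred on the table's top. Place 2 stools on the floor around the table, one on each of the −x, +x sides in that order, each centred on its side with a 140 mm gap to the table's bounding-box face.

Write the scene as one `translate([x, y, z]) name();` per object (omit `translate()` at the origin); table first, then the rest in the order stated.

table();
translate([128, 261, 766]) chair();
translate([-463, 353, 0]) stool();
translate([841, 353, 0]) stool();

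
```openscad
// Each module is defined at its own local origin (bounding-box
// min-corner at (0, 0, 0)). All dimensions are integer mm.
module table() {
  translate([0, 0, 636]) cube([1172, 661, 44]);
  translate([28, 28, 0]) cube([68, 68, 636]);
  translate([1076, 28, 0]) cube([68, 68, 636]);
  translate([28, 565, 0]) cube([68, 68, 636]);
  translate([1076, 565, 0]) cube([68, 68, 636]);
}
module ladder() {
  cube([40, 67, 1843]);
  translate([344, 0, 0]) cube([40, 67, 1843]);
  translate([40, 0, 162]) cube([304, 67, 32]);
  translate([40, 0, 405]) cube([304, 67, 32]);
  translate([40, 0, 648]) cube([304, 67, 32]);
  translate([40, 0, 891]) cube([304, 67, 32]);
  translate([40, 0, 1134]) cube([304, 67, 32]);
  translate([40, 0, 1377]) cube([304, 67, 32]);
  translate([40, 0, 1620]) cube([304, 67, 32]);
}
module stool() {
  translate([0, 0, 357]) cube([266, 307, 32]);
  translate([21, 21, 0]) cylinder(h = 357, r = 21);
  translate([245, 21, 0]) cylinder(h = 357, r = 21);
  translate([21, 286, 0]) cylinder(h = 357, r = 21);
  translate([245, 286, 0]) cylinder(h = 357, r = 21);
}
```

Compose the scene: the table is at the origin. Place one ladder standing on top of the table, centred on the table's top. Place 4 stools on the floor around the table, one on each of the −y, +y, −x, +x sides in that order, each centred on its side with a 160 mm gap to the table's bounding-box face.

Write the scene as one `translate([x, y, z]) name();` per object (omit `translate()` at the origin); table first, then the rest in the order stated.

table();
translate([394, 297, 680]) ladder();
translate([453, -467, 0]) stool();
translate([453, 821, 0]) stool();
translate([-426, 177, 0]) stool();
translate([1332, 177, 0]) stool();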